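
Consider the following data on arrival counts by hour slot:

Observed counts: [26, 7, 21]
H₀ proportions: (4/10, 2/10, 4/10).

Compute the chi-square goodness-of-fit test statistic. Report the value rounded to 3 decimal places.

n = 54; E_i = n·p_i = [21.60, 10.80, 21.60]
χ² = (26−21.60)²/21.60 + (7−10.80)²/10.80 + (21−21.60)²/21.60 = 2.2500
df = 2

test statistic = 2.250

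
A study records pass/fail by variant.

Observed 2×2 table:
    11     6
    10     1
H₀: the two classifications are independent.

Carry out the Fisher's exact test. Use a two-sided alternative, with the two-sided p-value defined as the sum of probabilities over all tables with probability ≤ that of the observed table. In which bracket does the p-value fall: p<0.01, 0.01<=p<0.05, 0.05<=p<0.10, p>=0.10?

Margins: r₁=17, r₂=11, c₁=21, c₂=7, n=28
p_obs = C(17,11)·C(11,10)/C(28,21); sum pmf over tables with pmf ≤ p_obs
p-value (two-sided) = 0.19138
→ bracket: p>=0.10

p-value bracket: p>=0.10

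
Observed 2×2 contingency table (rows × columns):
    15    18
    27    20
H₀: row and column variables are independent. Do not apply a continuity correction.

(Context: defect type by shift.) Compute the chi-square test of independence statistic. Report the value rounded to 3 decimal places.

test statistic = 1.118

Row totals [33, 47], col totals [42, 38], n=80
χ² = (15−17.32)²/17.32 + (18−15.68)²/15.68 + (27−24.68)²/24.68 + (20−22.32)²/22.32 = 1.1181
df = 1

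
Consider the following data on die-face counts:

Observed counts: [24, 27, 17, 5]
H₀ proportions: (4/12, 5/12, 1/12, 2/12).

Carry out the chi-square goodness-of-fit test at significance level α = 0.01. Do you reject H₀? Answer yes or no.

n = 73; E_i = n·p_i = [24.33, 30.42, 6.08, 12.17]
χ² = (24−24.33)²/24.33 + (27−30.42)²/30.42 + (17−6.08)²/6.08 + (5−12.17)²/12.17 = 24.2000
df = 3
p-value (upper-tail) = 0.00002
At α=0.01: p < α → reject H₀

reject H₀: yes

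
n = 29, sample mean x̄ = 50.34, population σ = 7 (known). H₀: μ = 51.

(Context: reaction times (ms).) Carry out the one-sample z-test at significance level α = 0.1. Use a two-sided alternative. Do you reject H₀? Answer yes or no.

reject H₀: no

SE = σ/√n = 7/√29 = 1.2999
z = (x̄−μ₀)/SE = (50.34−51)/1.2999 = -0.5077
p-value (two-sided) = 0.61163
At α=0.1: p ≥ α → fail to reject H₀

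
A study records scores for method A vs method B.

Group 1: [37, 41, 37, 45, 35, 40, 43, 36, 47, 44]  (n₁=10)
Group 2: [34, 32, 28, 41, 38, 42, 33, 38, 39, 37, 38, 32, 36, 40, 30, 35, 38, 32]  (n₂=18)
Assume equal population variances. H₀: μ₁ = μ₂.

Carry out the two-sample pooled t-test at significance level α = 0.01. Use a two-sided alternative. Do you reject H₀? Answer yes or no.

reject H₀: yes

x̄₁=40.500, s₁=4.170, n₁=10
x̄₂=35.722, s₂=3.938, n₂=18
s_p² = [9·4.170² + 17·3.938²]/26 = 16.1581
SE = √(s_p²·(1/10+1/18)) = 1.5854
t = (40.500−35.722)/1.5854 = 3.0136
df = 26
p-value (two-sided) = 0.00569
At α=0.01: p < α → reject H₀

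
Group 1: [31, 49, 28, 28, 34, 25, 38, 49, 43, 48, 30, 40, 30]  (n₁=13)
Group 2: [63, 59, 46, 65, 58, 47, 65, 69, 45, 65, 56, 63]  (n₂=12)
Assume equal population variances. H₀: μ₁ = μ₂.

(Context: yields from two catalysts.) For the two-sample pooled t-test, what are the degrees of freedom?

df = n₁ + n₂ − 2 = 13 + 12 − 2 = 23

degrees of freedom = 23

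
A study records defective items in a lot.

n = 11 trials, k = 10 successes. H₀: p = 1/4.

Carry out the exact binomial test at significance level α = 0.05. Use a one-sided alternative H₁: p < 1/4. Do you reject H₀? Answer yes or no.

Exact binomial: n=11, k=10, p₀=1/4=0.2500
P(X≤10) from Σ C(n,i)·p₀^i·(1−p₀)^(n−i)
p-value (one-sided, H₁ less) = 1.00000
At α=0.05: p ≥ α → fail to reject H₀

reject H₀: no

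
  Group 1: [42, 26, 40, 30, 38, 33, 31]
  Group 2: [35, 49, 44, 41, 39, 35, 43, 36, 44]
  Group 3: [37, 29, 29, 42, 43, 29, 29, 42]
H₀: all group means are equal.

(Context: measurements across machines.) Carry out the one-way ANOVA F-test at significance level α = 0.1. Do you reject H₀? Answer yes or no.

Group means [34.29, 40.67, 35.00], grand mean 36.917
SSB = Σnᵢ(x̄ᵢ−x̄)² = 204.405; SSW = ΣΣ(x−x̄ᵢ)² = 701.429
MSB = 204.405/2 = 102.2024; MSW = 701.429/21 = 33.4014
F = MSB/MSW = 3.0598
df = (2, 21)
p-value (upper-tail) = 0.06821
At α=0.1: p < α → reject H₀

reject H₀: yes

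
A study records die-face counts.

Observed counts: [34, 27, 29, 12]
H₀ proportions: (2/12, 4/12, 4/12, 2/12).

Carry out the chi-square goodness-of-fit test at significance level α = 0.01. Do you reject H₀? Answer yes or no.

n = 102; E_i = n·p_i = [17.00, 34.00, 34.00, 17.00]
χ² = (34−17.00)²/17.00 + (27−34.00)²/34.00 + (29−34.00)²/34.00 + (12−17.00)²/17.00 = 20.6471
df = 3
p-value (upper-tail) = 0.00012
At α=0.01: p < α → reject H₀

reject H₀: yes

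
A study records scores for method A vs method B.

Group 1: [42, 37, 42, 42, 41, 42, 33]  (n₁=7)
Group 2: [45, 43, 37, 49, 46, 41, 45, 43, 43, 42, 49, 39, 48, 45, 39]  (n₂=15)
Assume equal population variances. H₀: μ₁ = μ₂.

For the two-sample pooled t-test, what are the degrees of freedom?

degrees of freedom = 20

df = n₁ + n₂ − 2 = 7 + 15 − 2 = 20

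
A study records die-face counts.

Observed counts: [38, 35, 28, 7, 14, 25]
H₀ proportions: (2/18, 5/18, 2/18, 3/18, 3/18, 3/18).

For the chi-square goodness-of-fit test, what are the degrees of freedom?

df = k − 1 = 6 − 1 = 5

degrees of freedom = 5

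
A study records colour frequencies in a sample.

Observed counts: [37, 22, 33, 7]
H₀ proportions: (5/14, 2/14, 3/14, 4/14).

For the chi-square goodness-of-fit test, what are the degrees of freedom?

degrees of freedom = 3

df = k − 1 = 4 − 1 = 3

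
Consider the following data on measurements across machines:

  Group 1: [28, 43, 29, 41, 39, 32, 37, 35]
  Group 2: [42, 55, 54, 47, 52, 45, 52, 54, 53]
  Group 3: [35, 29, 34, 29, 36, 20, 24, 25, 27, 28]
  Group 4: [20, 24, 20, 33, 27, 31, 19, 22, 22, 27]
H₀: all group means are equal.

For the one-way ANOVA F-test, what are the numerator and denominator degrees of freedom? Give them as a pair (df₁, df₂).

degrees of freedom = [3, 33]

k = 4 groups, N = 37 total
df = (k−1, N−k) = (4−1, 37−4) = (3, 33)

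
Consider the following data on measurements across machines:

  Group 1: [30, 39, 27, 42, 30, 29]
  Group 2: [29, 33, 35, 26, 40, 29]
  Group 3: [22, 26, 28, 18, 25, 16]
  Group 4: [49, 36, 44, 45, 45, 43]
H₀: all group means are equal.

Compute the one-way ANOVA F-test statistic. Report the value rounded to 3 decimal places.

Group means [32.83, 32.00, 22.50, 43.67], grand mean 32.750
SSB = Σnᵢ(x̄ᵢ−x̄)² = 1348.833; SSW = ΣΣ(x−x̄ᵢ)² = 517.667
MSB = 1348.833/3 = 449.6111; MSW = 517.667/20 = 25.8833
F = MSB/MSW = 17.3707
df = (3, 20)

test statistic = 17.371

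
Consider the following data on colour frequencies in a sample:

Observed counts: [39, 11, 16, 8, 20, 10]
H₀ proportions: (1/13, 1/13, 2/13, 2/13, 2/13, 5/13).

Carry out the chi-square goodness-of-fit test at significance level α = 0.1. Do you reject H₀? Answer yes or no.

n = 104; E_i = n·p_i = [8.00, 8.00, 16.00, 16.00, 16.00, 40.00]
χ² = (39−8.00)²/8.00 + (11−8.00)²/8.00 + (16−16.00)²/16.00 + (8−16.00)²/16.00 + (20−16.00)²/16.00 + (10−40.00)²/40.00 = 148.7500
df = 5
p-value (upper-tail) = 0.00000
At α=0.1: p < α → reject H₀

reject H₀: yes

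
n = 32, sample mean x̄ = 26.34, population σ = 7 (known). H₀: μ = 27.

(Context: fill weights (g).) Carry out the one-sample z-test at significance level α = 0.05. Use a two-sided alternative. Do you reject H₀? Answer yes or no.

SE = σ/√n = 7/√32 = 1.2374
z = (x̄−μ₀)/SE = (26.34−27)/1.2374 = -0.5334
p-value (two-sided) = 0.59378
At α=0.05: p ≥ α → fail to reject H₀

reject H₀: no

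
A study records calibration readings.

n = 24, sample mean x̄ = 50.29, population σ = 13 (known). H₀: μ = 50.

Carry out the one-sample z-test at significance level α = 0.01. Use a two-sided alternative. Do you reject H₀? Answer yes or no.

reject H₀: no

SE = σ/√n = 13/√24 = 2.6536
z = (x̄−μ₀)/SE = (50.29−50)/2.6536 = 0.1093
p-value (two-sided) = 0.91298
At α=0.01: p ≥ α → fail to reject H₀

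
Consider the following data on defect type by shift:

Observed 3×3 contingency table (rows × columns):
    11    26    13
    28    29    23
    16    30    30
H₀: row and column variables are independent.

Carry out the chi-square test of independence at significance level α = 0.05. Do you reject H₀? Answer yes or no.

Row totals [50, 80, 76], col totals [55, 85, 66], n=206
χ² = (11−13.35)²/13.35 + (26−20.63)²/20.63 + (13−16.02)²/16.02 + (28−21.36)²/21.36 + (29−33.01)²/33.01 + (23−25.63)²/25.63 + (16−20.29)²/20.29 + (30−31.36)²/31.36 + (30−24.35)²/24.35 = 7.4793
df = 4
p-value (upper-tail) = 0.11262
At α=0.05: p ≥ α → fail to reject H₀

reject H₀: no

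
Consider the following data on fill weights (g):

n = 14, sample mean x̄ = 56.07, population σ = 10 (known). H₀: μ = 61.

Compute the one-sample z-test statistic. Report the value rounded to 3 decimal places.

SE = σ/√n = 10/√14 = 2.6726
z = (x̄−μ₀)/SE = (56.07−61)/2.6726 = -1.8446

test statistic = -1.845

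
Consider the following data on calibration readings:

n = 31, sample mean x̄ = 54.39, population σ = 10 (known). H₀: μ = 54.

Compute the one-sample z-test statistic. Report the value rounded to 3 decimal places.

SE = σ/√n = 10/√31 = 1.7961
z = (x̄−μ₀)/SE = (54.39−54)/1.7961 = 0.2171

test statistic = 0.217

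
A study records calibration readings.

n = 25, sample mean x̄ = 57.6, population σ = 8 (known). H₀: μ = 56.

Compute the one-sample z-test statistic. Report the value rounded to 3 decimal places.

test statistic = 1.000

SE = σ/√n = 8/√25 = 1.6000
z = (x̄−μ₀)/SE = (57.6−56)/1.6000 = 1.0000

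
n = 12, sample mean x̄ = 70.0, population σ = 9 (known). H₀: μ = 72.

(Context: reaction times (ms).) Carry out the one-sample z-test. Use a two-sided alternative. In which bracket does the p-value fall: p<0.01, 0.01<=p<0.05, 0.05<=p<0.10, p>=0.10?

p-value bracket: p>=0.10

SE = σ/√n = 9/√12 = 2.5981
z = (x̄−μ₀)/SE = (70.0−72)/2.5981 = -0.7698
p-value (two-sided) = 0.44142
→ bracket: p>=0.10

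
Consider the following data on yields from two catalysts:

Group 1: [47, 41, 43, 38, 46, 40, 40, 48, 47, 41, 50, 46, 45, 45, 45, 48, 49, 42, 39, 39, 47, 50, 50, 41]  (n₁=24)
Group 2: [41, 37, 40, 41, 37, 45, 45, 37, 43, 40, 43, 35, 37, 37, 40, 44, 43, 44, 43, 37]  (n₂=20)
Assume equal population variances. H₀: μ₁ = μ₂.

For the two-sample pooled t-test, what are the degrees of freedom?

degrees of freedom = 42

df = n₁ + n₂ − 2 = 24 + 20 − 2 = 42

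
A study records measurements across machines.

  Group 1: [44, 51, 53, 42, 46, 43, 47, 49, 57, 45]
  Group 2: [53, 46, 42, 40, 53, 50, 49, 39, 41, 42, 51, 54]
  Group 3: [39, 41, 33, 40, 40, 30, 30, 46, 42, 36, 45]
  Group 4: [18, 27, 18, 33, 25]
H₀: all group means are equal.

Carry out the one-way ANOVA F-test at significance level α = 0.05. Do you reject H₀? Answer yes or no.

reject H₀: yes

Group means [47.70, 46.67, 38.36, 24.20], grand mean 41.579
SSB = Σnᵢ(x̄ᵢ−x̄)² = 2309.151; SSW = ΣΣ(x−x̄ᵢ)² = 1020.112
MSB = 2309.151/3 = 769.7170; MSW = 1020.112/34 = 30.0033
F = MSB/MSW = 25.6544
df = (3, 34)
p-value (upper-tail) = 0.00000
At α=0.05: p < α → reject H₀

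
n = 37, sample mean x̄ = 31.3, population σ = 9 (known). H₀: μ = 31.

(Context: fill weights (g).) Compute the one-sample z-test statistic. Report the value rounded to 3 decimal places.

SE = σ/√n = 9/√37 = 1.4796
z = (x̄−μ₀)/SE = (31.3−31)/1.4796 = 0.2028

test statistic = 0.203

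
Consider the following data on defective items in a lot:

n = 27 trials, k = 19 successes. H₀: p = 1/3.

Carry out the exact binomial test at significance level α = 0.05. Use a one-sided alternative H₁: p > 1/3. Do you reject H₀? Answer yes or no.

Exact binomial: n=27, k=19, p₀=1/3=0.3333
P(X≥19) from Σ C(n,i)·p₀^i·(1−p₀)^(n−i)
p-value (one-sided, H₁ greater) = 0.00009
At α=0.05: p < α → reject H₀

reject H₀: yes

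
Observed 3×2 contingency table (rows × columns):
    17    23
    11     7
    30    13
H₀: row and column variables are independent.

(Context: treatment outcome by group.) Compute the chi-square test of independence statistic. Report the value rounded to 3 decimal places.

test statistic = 6.424

Row totals [40, 18, 43], col totals [58, 43], n=101
χ² = (17−22.97)²/22.97 + (23−17.03)²/17.03 + (11−10.34)²/10.34 + (7−7.66)²/7.66 + (30−24.69)²/24.69 + (13−18.31)²/18.31 = 6.4238
df = 2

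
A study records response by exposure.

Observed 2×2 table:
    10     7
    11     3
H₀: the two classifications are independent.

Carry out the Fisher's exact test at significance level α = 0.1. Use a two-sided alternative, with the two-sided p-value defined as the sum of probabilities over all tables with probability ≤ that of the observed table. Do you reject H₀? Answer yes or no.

Margins: r₁=17, r₂=14, c₁=21, c₂=10, n=31
p_obs = C(17,10)·C(14,11)/C(31,21); sum pmf over tables with pmf ≤ p_obs
p-value (two-sided) = 0.28022
At α=0.1: p ≥ α → fail to reject H₀

reject H₀: no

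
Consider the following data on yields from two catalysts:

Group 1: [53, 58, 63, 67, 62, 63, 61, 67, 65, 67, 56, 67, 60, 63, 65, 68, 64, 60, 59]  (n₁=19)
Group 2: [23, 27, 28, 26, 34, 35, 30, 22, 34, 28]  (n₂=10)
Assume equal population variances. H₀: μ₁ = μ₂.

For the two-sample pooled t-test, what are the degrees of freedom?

df = n₁ + n₂ − 2 = 19 + 10 − 2 = 27

degrees of freedom = 27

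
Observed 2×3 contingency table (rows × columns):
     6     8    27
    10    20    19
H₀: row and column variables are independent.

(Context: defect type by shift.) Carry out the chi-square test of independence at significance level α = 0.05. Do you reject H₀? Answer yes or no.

Row totals [41, 49], col totals [16, 28, 46], n=90
χ² = (6−7.29)²/7.29 + (8−12.76)²/12.76 + (27−20.96)²/20.96 + (10−8.71)²/8.71 + (20−15.24)²/15.24 + (19−25.04)²/25.04 = 6.8774
df = 2
p-value (upper-tail) = 0.03211
At α=0.05: p < α → reject H₀

reject H₀: yes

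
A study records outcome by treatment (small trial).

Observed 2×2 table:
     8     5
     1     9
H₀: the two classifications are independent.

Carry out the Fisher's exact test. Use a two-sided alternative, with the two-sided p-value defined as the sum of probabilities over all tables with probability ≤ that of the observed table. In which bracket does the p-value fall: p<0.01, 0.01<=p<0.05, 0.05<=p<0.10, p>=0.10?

p-value bracket: 0.01<=p<0.05

Margins: r₁=13, r₂=10, c₁=9, c₂=14, n=23
p_obs = C(13,8)·C(10,1)/C(23,9); sum pmf over tables with pmf ≤ p_obs
p-value (two-sided) = 0.02881
→ bracket: 0.01<=p<0.05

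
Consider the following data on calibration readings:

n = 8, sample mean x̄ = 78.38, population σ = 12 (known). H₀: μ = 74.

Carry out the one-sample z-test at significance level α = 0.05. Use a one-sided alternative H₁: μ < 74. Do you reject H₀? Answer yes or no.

SE = σ/√n = 12/√8 = 4.2426
z = (x̄−μ₀)/SE = (78.38−74)/4.2426 = 1.0324
p-value (one-sided, H₁ less) = 0.84905
At α=0.05: p ≥ α → fail to reject H₀

reject H₀: no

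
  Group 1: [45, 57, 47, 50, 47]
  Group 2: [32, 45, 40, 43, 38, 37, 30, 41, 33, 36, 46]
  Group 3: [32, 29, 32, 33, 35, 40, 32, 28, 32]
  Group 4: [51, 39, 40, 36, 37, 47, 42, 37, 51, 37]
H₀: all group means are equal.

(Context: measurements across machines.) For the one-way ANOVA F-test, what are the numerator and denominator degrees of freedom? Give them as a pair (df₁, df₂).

degrees of freedom = [3, 31]

k = 4 groups, N = 35 total
df = (k−1, N−k) = (4−1, 35−4) = (3, 31)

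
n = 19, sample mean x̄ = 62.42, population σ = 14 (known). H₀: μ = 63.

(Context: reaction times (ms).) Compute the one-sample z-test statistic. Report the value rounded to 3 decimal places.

test statistic = -0.181

SE = σ/√n = 14/√19 = 3.2118
z = (x̄−μ₀)/SE = (62.42−63)/3.2118 = -0.1806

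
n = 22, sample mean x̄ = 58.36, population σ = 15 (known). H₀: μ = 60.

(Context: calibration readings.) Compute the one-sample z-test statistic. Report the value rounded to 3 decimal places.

test statistic = -0.513

SE = σ/√n = 15/√22 = 3.1980
z = (x̄−μ₀)/SE = (58.36−60)/3.1980 = -0.5128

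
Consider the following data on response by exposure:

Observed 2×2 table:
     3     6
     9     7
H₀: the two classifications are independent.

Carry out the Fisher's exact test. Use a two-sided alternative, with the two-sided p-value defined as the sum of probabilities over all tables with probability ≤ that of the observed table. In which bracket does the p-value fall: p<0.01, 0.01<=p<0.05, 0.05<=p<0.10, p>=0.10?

p-value bracket: p>=0.10

Margins: r₁=9, r₂=16, c₁=12, c₂=13, n=25
p_obs = C(9,3)·C(16,9)/C(25,12); sum pmf over tables with pmf ≤ p_obs
p-value (two-sided) = 0.41098
→ bracket: p>=0.10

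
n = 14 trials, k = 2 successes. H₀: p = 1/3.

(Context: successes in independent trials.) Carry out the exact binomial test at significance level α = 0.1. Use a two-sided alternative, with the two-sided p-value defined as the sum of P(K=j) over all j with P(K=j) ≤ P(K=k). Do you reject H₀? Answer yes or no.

reject H₀: no

Exact binomial: n=14, k=2, p₀=1/3=0.3333
P(X=j) = C(n,j)·p₀^j·(1−p₀)^(n−j); p = Σ P(X=j) over j with P(X=j) ≤ P(X=2)
p-value (two-sided) = 0.16295
At α=0.1: p ≥ α → fail to reject H₀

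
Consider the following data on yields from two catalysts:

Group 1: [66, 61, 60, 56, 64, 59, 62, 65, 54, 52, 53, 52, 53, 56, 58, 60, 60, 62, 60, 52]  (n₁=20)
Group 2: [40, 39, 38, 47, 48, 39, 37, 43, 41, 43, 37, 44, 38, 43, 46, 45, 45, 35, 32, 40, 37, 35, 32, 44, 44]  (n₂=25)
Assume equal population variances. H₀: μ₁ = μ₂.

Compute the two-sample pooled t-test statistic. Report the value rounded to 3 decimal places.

x̄₁=58.250, s₁=4.518, n₁=20
x̄₂=40.480, s₂=4.492, n₂=25
s_p² = [19·4.518² + 24·4.492²]/43 = 20.2788
SE = √(s_p²·(1/20+1/25)) = 1.3510
t = (58.250−40.480)/1.3510 = 13.1536
df = 43

test statistic = 13.154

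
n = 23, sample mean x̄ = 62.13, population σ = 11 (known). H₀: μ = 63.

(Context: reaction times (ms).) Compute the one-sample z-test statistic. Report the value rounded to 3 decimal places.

SE = σ/√n = 11/√23 = 2.2937
z = (x̄−μ₀)/SE = (62.13−63)/2.2937 = -0.3793

test statistic = -0.379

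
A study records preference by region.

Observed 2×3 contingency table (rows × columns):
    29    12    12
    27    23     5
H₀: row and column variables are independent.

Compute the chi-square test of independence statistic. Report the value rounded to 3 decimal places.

Row totals [53, 55], col totals [56, 35, 17], n=108
χ² = (29−27.48)²/27.48 + (12−17.18)²/17.18 + (12−8.34)²/8.34 + (27−28.52)²/28.52 + (23−17.82)²/17.82 + (5−8.66)²/8.66 = 6.3761
df = 2

test statistic = 6.376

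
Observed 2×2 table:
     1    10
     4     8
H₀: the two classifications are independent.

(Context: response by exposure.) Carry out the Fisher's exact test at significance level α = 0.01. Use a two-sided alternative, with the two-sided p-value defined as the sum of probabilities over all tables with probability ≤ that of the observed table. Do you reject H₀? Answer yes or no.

Margins: r₁=11, r₂=12, c₁=5, c₂=18, n=23
p_obs = C(11,1)·C(12,4)/C(23,5); sum pmf over tables with pmf ≤ p_obs
p-value (two-sided) = 0.31677
At α=0.01: p ≥ α → fail to reject H₀

reject H₀: no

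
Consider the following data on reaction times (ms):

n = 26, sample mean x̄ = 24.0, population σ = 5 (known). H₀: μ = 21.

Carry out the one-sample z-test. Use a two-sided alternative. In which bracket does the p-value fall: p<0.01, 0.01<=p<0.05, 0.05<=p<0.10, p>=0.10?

SE = σ/√n = 5/√26 = 0.9806
z = (x̄−μ₀)/SE = (24.0−21)/0.9806 = 3.0594
p-value (two-sided) = 0.00222
→ bracket: p<0.01

p-value bracket: p<0.01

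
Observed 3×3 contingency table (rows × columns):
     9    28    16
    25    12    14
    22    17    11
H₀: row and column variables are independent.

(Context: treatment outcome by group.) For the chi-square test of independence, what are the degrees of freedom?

df = (r−1)(c−1) = (3−1)·(3−1) = 4

degrees of freedom = 4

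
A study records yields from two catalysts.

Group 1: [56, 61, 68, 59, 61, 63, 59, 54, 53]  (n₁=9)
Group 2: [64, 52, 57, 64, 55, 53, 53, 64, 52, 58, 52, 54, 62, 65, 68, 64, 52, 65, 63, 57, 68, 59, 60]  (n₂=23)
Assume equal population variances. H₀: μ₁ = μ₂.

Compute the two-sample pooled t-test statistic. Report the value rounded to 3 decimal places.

test statistic = 0.076

x̄₁=59.333, s₁=4.664, n₁=9
x̄₂=59.174, s₂=5.549, n₂=23
s_p² = [8·4.664² + 22·5.549²]/30 = 28.3768
SE = √(s_p²·(1/9+1/23)) = 2.0945
t = (59.333−59.174)/2.0945 = 0.0761
df = 30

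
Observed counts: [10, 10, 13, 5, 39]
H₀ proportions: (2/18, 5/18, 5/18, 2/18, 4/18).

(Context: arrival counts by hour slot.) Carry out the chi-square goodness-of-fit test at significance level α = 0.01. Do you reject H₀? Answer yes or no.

reject H₀: yes

n = 77; E_i = n·p_i = [8.56, 21.39, 21.39, 8.56, 17.11]
χ² = (10−8.56)²/8.56 + (10−21.39)²/21.39 + (13−21.39)²/21.39 + (5−8.56)²/8.56 + (39−17.11)²/17.11 = 39.0766
df = 4
p-value (upper-tail) = 0.00000
At α=0.01: p < α → reject H₀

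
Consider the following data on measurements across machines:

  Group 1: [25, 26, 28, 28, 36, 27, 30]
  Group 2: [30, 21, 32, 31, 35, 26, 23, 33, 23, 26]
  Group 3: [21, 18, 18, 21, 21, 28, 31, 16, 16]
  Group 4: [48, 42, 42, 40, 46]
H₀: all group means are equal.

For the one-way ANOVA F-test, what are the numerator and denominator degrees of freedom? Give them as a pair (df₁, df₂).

k = 4 groups, N = 31 total
df = (k−1, N−k) = (4−1, 31−4) = (3, 27)

degrees of freedom = [3, 27]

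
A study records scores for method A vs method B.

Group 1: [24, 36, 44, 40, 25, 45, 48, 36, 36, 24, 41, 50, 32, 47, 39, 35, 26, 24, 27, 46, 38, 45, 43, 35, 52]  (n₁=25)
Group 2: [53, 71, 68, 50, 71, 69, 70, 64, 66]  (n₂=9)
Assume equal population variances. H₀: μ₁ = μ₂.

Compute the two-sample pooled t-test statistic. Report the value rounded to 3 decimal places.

x̄₁=37.520, s₁=8.757, n₁=25
x̄₂=64.667, s₂=7.842, n₂=9
s_p² = [24·8.757² + 8·7.842²]/32 = 72.8825
SE = √(s_p²·(1/25+1/9)) = 3.3186
t = (37.520−64.667)/3.3186 = -8.1801
df = 32

test statistic = -8.180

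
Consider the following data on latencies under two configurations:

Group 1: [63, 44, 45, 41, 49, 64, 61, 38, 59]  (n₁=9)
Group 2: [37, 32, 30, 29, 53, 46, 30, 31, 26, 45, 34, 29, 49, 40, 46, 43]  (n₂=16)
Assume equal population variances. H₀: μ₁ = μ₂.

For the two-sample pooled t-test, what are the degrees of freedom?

degrees of freedom = 23

df = n₁ + n₂ − 2 = 9 + 16 − 2 = 23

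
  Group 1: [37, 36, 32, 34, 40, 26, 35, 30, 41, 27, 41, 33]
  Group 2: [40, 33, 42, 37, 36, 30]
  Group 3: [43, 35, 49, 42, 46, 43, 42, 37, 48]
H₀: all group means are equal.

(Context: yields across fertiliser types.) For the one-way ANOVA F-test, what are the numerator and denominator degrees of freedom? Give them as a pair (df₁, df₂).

degrees of freedom = [2, 24]

k = 3 groups, N = 27 total
df = (k−1, N−k) = (3−1, 27−3) = (2, 24)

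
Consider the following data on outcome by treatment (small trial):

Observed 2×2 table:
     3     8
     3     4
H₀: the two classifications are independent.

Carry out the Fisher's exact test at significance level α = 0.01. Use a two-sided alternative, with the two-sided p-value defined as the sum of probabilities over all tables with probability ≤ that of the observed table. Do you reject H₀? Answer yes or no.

Margins: r₁=11, r₂=7, c₁=6, c₂=12, n=18
p_obs = C(11,3)·C(7,3)/C(18,6); sum pmf over tables with pmf ≤ p_obs
p-value (two-sided) = 0.62670
At α=0.01: p ≥ α → fail to reject H₀

reject H₀: no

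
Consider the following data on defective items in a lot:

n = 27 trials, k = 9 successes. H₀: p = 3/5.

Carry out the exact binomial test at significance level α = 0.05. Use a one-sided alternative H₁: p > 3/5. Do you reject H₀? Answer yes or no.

reject H₀: no

Exact binomial: n=27, k=9, p₀=3/5=0.6000
P(X≥9) from Σ C(n,i)·p₀^i·(1−p₀)^(n−i)
p-value (one-sided, H₁ greater) = 0.99863
At α=0.05: p ≥ α → fail to reject H₀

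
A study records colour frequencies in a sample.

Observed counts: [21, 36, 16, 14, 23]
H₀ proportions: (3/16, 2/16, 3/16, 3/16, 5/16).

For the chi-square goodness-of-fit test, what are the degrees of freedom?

df = k − 1 = 5 − 1 = 4

degrees of freedom = 4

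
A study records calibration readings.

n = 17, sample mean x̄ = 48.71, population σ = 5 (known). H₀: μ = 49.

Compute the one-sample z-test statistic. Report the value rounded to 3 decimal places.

test statistic = -0.239

SE = σ/√n = 5/√17 = 1.2127
z = (x̄−μ₀)/SE = (48.71−49)/1.2127 = -0.2391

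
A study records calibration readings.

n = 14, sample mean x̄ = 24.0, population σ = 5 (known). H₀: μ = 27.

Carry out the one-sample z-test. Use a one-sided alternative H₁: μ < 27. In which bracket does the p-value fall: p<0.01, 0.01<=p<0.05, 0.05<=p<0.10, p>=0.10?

p-value bracket: 0.01<=p<0.05

SE = σ/√n = 5/√14 = 1.3363
z = (x̄−μ₀)/SE = (24.0−27)/1.3363 = -2.2450
p-value (one-sided, H₁ less) = 0.01238
→ bracket: 0.01<=p<0.05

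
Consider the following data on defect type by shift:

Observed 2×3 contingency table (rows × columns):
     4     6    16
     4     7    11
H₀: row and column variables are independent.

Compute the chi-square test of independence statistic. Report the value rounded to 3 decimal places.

Row totals [26, 22], col totals [8, 13, 27], n=48
χ² = (4−4.33)²/4.33 + (6−7.04)²/7.04 + (16−14.62)²/14.62 + (4−3.67)²/3.67 + (7−5.96)²/5.96 + (11−12.38)²/12.38 = 0.6742
df = 2

test statistic = 0.674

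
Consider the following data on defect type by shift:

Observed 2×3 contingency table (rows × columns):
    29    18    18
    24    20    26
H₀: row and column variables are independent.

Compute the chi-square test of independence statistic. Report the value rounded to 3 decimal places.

test statistic = 1.849

Row totals [65, 70], col totals [53, 38, 44], n=135
χ² = (29−25.52)²/25.52 + (18−18.30)²/18.30 + (18−21.19)²/21.19 + (24−27.48)²/27.48 + (20−19.70)²/19.70 + (26−22.81)²/22.81 = 1.8489
df = 2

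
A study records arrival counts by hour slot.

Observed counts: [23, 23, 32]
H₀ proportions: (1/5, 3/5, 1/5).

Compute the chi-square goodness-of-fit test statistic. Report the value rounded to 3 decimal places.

test statistic = 32.855

n = 78; E_i = n·p_i = [15.60, 46.80, 15.60]
χ² = (23−15.60)²/15.60 + (23−46.80)²/46.80 + (32−15.60)²/15.60 = 32.8547
df = 2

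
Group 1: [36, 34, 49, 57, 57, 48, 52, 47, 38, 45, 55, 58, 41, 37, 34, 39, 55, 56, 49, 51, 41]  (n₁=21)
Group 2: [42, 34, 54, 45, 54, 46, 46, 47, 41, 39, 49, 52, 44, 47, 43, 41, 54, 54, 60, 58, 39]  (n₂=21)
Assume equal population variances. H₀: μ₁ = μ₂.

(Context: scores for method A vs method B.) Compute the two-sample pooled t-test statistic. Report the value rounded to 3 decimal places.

x̄₁=46.619, s₁=8.237, n₁=21
x̄₂=47.095, s₂=6.855, n₂=21
s_p² = [20·8.237² + 20·6.855²]/40 = 57.4190
SE = √(s_p²·(1/21+1/21)) = 2.3385
t = (46.619−47.095)/2.3385 = -0.2036
df = 40

test statistic = -0.204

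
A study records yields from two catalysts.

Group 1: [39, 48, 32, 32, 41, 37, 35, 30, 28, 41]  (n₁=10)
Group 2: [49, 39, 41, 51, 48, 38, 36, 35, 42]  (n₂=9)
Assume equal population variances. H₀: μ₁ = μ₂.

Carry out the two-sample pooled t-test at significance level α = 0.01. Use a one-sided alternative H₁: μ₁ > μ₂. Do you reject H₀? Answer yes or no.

x̄₁=36.300, s₁=6.111, n₁=10
x̄₂=42.111, s₂=5.883, n₂=9
s_p² = [9·6.111² + 8·5.883²]/17 = 36.0582
SE = √(s_p²·(1/10+1/9)) = 2.7590
t = (36.300−42.111)/2.7590 = -2.1062
df = 17
p-value (one-sided, H₁ greater) = 0.97482
At α=0.01: p ≥ α → fail to reject H₀

reject H₀: no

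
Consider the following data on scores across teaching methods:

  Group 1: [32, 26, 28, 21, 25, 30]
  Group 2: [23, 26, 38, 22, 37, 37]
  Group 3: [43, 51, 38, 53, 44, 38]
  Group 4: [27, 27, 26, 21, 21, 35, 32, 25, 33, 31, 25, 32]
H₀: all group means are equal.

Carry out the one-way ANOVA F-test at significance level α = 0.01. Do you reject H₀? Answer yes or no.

Group means [27.00, 30.50, 44.50, 27.92], grand mean 31.567
SSB = Σnᵢ(x̄ᵢ−x̄)² = 1295.450; SSW = ΣΣ(x−x̄ᵢ)² = 803.917
MSB = 1295.450/3 = 431.8167; MSW = 803.917/26 = 30.9199
F = MSB/MSW = 13.9657
df = (3, 26)
p-value (upper-tail) = 0.00001
At α=0.01: p < α → reject H₀

reject H₀: yes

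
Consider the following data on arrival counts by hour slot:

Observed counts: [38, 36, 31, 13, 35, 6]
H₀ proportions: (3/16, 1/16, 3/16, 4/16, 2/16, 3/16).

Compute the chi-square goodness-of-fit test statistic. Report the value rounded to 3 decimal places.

n = 159; E_i = n·p_i = [29.81, 9.94, 29.81, 39.75, 19.88, 29.81]
χ² = (38−29.81)²/29.81 + (36−9.94)²/9.94 + (31−29.81)²/29.81 + (13−39.75)²/39.75 + (35−19.88)²/19.88 + (6−29.81)²/29.81 = 119.1803
df = 5

test statistic = 119.180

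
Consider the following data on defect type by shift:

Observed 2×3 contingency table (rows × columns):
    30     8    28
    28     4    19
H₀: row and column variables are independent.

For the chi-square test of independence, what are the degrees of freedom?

df = (r−1)(c−1) = (2−1)·(3−1) = 2

degrees of freedom = 2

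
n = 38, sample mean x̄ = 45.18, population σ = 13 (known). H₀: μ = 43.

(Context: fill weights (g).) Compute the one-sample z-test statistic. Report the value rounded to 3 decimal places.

SE = σ/√n = 13/√38 = 2.1089
z = (x̄−μ₀)/SE = (45.18−43)/2.1089 = 1.0337

test statistic = 1.034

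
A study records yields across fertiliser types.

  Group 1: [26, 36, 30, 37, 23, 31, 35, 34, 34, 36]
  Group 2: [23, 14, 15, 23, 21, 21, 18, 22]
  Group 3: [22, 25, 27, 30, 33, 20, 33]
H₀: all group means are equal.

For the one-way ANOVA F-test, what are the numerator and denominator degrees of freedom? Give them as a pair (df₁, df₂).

k = 3 groups, N = 25 total
df = (k−1, N−k) = (3−1, 25−3) = (2, 22)

degrees of freedom = [2, 22]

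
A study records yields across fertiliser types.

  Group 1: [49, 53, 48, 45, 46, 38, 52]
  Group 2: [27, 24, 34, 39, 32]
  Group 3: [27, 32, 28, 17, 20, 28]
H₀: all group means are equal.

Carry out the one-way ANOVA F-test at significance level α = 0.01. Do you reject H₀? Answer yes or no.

Group means [47.29, 31.20, 25.33], grand mean 35.500
SSB = Σnᵢ(x̄ᵢ−x̄)² = 1684.938; SSW = ΣΣ(x−x̄ᵢ)² = 449.562
MSB = 1684.938/2 = 842.4690; MSW = 449.562/15 = 29.9708
F = MSB/MSW = 28.1097
df = (2, 15)
p-value (upper-tail) = 0.00001
At α=0.01: p < α → reject H₀

reject H₀: yes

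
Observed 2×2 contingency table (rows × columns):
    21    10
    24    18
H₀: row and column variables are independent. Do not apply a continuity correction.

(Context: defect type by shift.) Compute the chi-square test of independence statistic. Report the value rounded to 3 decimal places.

test statistic = 0.847

Row totals [31, 42], col totals [45, 28], n=73
χ² = (21−19.11)²/19.11 + (10−11.89)²/11.89 + (24−25.89)²/25.89 + (18−16.11)²/16.11 = 0.8474
df = 1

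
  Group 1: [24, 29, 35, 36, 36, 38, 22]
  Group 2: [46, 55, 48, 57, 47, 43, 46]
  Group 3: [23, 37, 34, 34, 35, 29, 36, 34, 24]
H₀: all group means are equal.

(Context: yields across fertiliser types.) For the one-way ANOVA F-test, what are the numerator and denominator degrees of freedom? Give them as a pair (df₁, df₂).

degrees of freedom = [2, 20]

k = 3 groups, N = 23 total
df = (k−1, N−k) = (3−1, 23−3) = (2, 20)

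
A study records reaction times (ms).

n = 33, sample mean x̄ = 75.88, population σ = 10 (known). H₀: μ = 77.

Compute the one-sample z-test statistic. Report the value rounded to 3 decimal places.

test statistic = -0.643

SE = σ/√n = 10/√33 = 1.7408
z = (x̄−μ₀)/SE = (75.88−77)/1.7408 = -0.6434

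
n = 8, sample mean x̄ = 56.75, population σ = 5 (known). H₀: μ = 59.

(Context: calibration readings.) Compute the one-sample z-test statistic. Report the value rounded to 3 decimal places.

SE = σ/√n = 5/√8 = 1.7678
z = (x̄−μ₀)/SE = (56.75−59)/1.7678 = -1.2728

test statistic = -1.273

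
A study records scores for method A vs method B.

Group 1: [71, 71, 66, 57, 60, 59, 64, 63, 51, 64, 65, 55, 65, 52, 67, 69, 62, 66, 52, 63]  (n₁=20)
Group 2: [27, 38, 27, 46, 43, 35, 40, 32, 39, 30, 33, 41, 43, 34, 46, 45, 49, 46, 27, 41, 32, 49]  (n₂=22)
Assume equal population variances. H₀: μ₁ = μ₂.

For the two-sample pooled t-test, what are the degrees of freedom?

degrees of freedom = 40

df = n₁ + n₂ − 2 = 20 + 22 − 2 = 40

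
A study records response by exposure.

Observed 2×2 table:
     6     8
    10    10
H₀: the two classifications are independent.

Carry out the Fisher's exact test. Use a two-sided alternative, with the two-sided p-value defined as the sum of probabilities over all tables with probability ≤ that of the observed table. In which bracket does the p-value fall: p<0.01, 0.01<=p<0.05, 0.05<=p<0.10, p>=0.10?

Margins: r₁=14, r₂=20, c₁=16, c₂=18, n=34
p_obs = C(14,6)·C(20,10)/C(34,16); sum pmf over tables with pmf ≤ p_obs
p-value (two-sided) = 0.73845
→ bracket: p>=0.10

p-value bracket: p>=0.10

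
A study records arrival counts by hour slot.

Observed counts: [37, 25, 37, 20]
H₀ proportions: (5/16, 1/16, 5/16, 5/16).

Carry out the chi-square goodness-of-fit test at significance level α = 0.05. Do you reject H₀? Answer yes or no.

n = 119; E_i = n·p_i = [37.19, 7.44, 37.19, 37.19]
χ² = (37−37.19)²/37.19 + (25−7.44)²/7.44 + (37−37.19)²/37.19 + (20−37.19)²/37.19 = 49.4168
df = 3
p-value (upper-tail) = 0.00000
At α=0.05: p < α → reject H₀

reject H₀: yes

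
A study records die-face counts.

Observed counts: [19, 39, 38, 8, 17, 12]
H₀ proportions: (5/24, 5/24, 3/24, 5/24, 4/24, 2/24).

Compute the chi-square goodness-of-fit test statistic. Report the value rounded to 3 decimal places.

test statistic = 50.119

n = 133; E_i = n·p_i = [27.71, 27.71, 16.62, 27.71, 22.17, 11.08]
χ² = (19−27.71)²/27.71 + (39−27.71)²/27.71 + (38−16.62)²/16.62 + (8−27.71)²/27.71 + (17−22.17)²/22.17 + (12−11.08)²/11.08 = 50.1188
df = 5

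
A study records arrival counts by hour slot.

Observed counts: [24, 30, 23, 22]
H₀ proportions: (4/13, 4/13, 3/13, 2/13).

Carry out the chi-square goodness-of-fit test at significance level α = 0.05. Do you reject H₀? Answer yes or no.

reject H₀: no

n = 99; E_i = n·p_i = [30.46, 30.46, 22.85, 15.23]
χ² = (24−30.46)²/30.46 + (30−30.46)²/30.46 + (23−22.85)²/22.85 + (22−15.23)²/15.23 = 4.3872
df = 3
p-value (upper-tail) = 0.22257
At α=0.05: p ≥ α → fail to reject H₀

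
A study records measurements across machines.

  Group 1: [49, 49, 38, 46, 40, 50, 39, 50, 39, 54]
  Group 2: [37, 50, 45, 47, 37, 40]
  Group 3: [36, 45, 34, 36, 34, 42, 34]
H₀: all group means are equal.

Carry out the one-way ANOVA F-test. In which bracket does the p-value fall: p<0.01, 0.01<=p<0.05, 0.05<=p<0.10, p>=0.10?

Group means [45.40, 42.67, 37.29], grand mean 42.217
SSB = Σnᵢ(x̄ᵢ−x̄)² = 272.751; SSW = ΣΣ(x−x̄ᵢ)² = 575.162
MSB = 272.751/2 = 136.3756; MSW = 575.162/20 = 28.7581
F = MSB/MSW = 4.7422
df = (2, 20)
p-value (upper-tail) = 0.02062
→ bracket: 0.01<=p<0.05

p-value bracket: 0.01<=p<0.05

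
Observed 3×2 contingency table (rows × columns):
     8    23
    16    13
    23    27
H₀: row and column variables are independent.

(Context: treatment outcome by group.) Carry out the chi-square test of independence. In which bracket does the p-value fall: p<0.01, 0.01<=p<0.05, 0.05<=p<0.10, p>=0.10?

Row totals [31, 29, 50], col totals [47, 63], n=110
χ² = (8−13.25)²/13.25 + (23−17.75)²/17.75 + (16−12.39)²/12.39 + (13−16.61)²/16.61 + (23−21.36)²/21.36 + (27−28.64)²/28.64 = 5.6813
df = 2
p-value (upper-tail) = 0.05839
→ bracket: 0.05<=p<0.10

p-value bracket: 0.05<=p<0.10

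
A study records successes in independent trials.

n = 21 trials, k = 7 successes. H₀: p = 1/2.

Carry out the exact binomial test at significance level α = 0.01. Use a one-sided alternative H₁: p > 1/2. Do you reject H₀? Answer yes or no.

Exact binomial: n=21, k=7, p₀=1/2=0.5000
P(X≥7) from Σ C(n,i)·p₀^i·(1−p₀)^(n−i)
p-value (one-sided, H₁ greater) = 0.96082
At α=0.01: p ≥ α → fail to reject H₀

reject H₀: no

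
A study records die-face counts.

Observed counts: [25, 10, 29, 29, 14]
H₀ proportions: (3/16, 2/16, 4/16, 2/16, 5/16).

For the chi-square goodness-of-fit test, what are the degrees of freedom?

df = k − 1 = 5 − 1 = 4

degrees of freedom = 4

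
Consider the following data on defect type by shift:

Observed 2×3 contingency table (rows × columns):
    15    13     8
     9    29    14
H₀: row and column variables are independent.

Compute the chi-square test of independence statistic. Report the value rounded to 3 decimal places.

test statistic = 6.539

Row totals [36, 52], col totals [24, 42, 22], n=88
χ² = (15−9.82)²/9.82 + (13−17.18)²/17.18 + (8−9.00)²/9.00 + (9−14.18)²/14.18 + (29−24.82)²/24.82 + (14−13.00)²/13.00 = 6.5387
df = 2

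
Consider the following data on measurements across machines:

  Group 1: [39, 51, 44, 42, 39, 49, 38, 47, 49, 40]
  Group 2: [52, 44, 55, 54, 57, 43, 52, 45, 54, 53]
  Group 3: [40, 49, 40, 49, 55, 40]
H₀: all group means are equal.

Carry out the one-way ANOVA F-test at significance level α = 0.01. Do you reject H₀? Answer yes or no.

Group means [43.80, 50.90, 45.50], grand mean 46.923
SSB = Σnᵢ(x̄ᵢ−x̄)² = 267.846; SSW = ΣΣ(x−x̄ᵢ)² = 644.000
MSB = 267.846/2 = 133.9231; MSW = 644.000/23 = 28.0000
F = MSB/MSW = 4.7830
df = (2, 23)
p-value (upper-tail) = 0.01833
At α=0.01: p ≥ α → fail to reject H₀

reject H₀: no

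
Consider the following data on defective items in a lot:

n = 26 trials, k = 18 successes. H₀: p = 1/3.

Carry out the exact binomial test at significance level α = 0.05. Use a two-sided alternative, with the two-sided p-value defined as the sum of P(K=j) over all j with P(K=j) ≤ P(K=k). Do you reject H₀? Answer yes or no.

Exact binomial: n=26, k=18, p₀=1/3=0.3333
P(X=j) = C(n,j)·p₀^j·(1−p₀)^(n−j); p = Σ P(X=j) over j with P(X=j) ≤ P(X=18)
p-value (two-sided) = 0.00022
At α=0.05: p < α → reject H₀

reject H₀: yes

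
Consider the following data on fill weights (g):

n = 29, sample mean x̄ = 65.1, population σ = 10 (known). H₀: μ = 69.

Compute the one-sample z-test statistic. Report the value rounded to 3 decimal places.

test statistic = -2.100

SE = σ/√n = 10/√29 = 1.8570
z = (x̄−μ₀)/SE = (65.1−69)/1.8570 = -2.1002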